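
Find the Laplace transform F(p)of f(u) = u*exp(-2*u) (p+2)^(-2)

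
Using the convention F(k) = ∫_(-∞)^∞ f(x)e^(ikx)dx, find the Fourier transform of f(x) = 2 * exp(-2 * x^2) sqrt(2) * sqrt(pi) * exp(-k^2/8)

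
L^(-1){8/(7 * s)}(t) 8/7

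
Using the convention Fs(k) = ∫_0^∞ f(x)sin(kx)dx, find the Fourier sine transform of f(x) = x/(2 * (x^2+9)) pi * exp(-3 * k)/4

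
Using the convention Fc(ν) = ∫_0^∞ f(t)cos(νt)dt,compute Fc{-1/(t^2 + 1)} -pi * exp(-ν)/2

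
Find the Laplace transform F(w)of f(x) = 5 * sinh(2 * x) 10/(w^2-4)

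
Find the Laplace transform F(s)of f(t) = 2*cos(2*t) 2*s/(s^2 + 4)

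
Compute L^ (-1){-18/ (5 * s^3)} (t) -9 * t^2/5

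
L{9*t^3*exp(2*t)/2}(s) 27/(s - 2)^4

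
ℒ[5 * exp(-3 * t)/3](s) 5/(3 * (s + 3))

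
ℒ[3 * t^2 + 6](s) 6/s + 6/s^3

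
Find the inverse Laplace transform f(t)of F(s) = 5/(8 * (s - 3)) 5 * exp(3 * t)/8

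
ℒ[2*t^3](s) 12/s^4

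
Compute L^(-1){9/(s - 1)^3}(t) 9*t^2*exp(t)/2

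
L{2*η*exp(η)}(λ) 2/(λ - 1)^2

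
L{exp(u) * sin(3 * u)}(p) 3/((p - 1)^2 + 9)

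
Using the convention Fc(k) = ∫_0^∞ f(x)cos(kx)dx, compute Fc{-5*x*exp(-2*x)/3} 5*(k^2 - 4)/(3*(k^2 + 4)^2)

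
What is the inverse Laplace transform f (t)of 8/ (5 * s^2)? 8 * t/5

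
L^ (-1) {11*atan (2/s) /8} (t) 11*sin (2*t) / (8*t) 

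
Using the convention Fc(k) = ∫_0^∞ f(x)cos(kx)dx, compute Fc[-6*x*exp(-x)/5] 6*(k^2 - 1)/(5*(k^2 + 1)^2)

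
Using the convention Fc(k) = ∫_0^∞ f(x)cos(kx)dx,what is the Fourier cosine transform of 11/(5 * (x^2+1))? 11 * pi * exp(-k)/10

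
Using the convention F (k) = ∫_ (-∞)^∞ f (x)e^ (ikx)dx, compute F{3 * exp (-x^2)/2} 3 * sqrt (pi) * exp (-k^2/4)/2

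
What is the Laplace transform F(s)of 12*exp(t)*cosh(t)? 12*(s - 1)/(s*(s - 2))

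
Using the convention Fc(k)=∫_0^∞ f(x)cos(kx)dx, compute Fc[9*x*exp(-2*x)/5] 9*(4 - k^2)/(5*(k^2 + 4)^2)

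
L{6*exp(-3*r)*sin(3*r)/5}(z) 18/(5*((z + 3)^2 + 9))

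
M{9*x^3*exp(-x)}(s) 9*gamma(s+3)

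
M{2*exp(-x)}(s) 2*gamma(s)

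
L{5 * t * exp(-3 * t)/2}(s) 5/(2 * (s+3)^2)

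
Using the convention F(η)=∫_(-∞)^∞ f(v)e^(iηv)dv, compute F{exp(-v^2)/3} sqrt(pi)*exp(-η^2/4)/3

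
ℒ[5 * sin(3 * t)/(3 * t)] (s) 5 * atan(3/s)/3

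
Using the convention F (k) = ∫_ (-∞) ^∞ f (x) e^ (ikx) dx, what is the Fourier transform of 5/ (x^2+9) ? 5 * pi * exp (-3 * Abs (k) ) /3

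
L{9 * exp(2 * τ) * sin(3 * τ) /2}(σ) 27/(2 * ((σ - 2) ^2+9) ) 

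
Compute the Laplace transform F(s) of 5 5/s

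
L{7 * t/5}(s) 7/(5 * s^2)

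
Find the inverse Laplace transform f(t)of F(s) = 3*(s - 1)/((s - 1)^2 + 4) 3*exp(t)*cos(2*t)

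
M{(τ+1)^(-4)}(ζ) gamma(ζ)*gamma(4 - ζ)/6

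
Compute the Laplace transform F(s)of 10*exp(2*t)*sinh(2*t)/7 20/(7*s*(s - 4))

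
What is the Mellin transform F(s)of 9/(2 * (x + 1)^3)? 9 * pi * (s - 2) * (s - 1)/(4 * sin(pi * s))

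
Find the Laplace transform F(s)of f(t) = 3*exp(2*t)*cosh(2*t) 3*(s - 2)/(s*(s - 4))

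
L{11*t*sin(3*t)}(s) 66*s/(s^2 + 9)^2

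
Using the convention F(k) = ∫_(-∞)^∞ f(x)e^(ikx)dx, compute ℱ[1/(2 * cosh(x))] pi/(2 * cosh(pi * k/2))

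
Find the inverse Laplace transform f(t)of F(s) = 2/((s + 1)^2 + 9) 2*exp(-t)*sin(3*t)/3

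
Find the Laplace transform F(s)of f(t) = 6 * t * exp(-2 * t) 6/(s + 2)^2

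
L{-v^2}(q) -2/q^3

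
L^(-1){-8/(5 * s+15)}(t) -8 * exp(-3 * t)/5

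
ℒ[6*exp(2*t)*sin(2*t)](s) 12/((s - 2)^2 + 4)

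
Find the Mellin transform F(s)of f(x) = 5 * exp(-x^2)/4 5 * gamma(s/2)/8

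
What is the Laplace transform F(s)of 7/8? 7/(8 * s)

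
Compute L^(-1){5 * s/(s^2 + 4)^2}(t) 5 * t * sin(2 * t)/4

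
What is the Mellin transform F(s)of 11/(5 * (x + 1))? 11 * pi * csc(pi * s)/5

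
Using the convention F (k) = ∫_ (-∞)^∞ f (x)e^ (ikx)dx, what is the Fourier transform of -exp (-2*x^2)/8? -sqrt (2)*sqrt (pi)*exp (-k^2/8)/16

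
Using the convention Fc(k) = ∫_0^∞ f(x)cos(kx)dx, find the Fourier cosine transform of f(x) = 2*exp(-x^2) sqrt(pi)*exp(-k^2/4)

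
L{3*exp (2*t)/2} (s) 3/ (2*(s - 2))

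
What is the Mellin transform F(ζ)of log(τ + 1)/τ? -pi * csc(pi * ζ)/(ζ - 1)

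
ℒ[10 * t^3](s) 60/s^4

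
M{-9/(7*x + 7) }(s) -9*pi*csc(pi*s) /7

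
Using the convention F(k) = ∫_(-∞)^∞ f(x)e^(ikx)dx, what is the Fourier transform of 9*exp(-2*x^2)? 9*sqrt(2)*sqrt(pi)*exp(-k^2/8)/2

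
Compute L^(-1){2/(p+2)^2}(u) 2 * u * exp(-2 * u)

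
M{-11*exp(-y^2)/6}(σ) -11*gamma(σ/2)/12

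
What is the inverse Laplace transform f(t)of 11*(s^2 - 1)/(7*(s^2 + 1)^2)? 11*t*cos(t)/7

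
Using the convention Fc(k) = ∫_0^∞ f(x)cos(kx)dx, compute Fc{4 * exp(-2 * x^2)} sqrt(2) * sqrt(pi) * exp(-k^2/8)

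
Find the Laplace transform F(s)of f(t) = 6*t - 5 6/s^2-5/s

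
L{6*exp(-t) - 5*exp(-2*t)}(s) 6/(s + 1) - 5/(s + 2)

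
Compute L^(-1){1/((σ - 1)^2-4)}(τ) exp(τ)*sinh(2*τ)/2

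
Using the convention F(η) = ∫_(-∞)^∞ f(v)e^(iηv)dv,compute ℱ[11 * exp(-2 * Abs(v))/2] 22/(η^2 + 4)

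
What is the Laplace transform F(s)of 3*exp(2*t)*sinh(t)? 3/((s - 2)^2 - 1)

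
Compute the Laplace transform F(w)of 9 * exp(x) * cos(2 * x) 9 * (w - 1)/((w - 1)^2 + 4)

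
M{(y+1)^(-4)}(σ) gamma(σ) * gamma(4 - σ)/6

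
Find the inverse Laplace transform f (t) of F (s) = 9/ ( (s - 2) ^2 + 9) 3*exp (2*t)*sin (3*t) 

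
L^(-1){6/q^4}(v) v^3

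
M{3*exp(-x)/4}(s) 3*gamma(s)/4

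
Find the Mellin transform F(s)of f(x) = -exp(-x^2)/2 -gamma(s/2)/4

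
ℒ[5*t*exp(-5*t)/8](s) 5/(8*(s + 5)^2)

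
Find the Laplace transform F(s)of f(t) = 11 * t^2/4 11/(2 * s^3)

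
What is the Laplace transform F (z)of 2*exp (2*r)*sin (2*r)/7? 4/ (7*( (z - 2)^2 + 4))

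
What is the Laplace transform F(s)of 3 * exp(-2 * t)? 3/(s+2)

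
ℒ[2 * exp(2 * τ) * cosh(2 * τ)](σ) 2 * (σ - 2)/(σ * (σ - 4))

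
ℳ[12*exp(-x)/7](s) 12*gamma(s)/7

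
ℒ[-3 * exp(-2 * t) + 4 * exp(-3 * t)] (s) 4/(s + 3) - 3/(s + 2)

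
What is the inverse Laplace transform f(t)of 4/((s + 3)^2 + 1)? 4*exp(-3*t)*sin(t)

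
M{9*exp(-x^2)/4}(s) 9*gamma(s/2)/8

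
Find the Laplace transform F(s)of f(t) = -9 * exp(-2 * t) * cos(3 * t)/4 9 * (-s - 2)/(4 * ((s + 2)^2 + 9))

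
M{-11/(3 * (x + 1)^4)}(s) 11 * pi * (s - 3) * (s - 2) * (s - 1)/(18 * sin(pi * s))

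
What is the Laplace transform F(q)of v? q^(-2)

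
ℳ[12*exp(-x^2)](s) 6*gamma(s/2)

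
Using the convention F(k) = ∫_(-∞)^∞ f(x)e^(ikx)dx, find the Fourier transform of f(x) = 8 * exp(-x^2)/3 8 * sqrt(pi) * exp(-k^2/4)/3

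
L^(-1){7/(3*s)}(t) 7/3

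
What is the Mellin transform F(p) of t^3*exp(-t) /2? gamma(p+3) /2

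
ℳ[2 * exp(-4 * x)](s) 2^(1-2 * s) * gamma(s)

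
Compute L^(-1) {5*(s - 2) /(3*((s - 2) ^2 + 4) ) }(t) 5*exp(2*t)*cos(2*t) /3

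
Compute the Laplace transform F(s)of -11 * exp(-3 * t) -11/(s+3)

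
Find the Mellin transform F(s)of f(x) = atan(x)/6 -pi * sec(pi * s/2)/(12 * s)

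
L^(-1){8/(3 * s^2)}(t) 8 * t/3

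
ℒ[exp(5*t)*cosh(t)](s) (s - 5)/((s - 5)^2 - 1)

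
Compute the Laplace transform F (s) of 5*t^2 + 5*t 10/s^3 + 5/s^2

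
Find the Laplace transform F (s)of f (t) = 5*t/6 5/ (6*s^2)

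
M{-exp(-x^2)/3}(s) -gamma(s/2)/6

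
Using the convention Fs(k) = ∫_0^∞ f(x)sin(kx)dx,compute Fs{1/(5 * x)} pi/10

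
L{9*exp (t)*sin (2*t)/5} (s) 18/ (5*( (s - 1)^2 + 4))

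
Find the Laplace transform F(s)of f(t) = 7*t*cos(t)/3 7*(s^2 - 1)/(3*(s^2 + 1)^2)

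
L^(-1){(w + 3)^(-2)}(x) x*exp(-3*x)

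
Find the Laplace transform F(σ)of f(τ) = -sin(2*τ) -2/(σ^2 + 4)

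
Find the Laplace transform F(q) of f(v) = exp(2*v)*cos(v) (q - 2) /((q - 2) ^2 + 1) 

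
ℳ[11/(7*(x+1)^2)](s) -11*pi*(s - 1)/(7*sin(pi*s))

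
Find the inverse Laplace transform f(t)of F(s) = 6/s 6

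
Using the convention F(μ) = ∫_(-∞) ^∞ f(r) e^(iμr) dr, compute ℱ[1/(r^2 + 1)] pi * exp(-Abs(μ) ) 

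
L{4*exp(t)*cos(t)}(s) 4*(s - 1)/((s - 1)^2+1)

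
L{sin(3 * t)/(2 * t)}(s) atan(3/s)/2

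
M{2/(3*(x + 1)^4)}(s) gamma(s)*gamma(4 - s)/9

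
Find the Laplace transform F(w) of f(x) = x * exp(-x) (w + 1) ^(-2) 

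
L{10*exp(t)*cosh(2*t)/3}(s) 10*(s - 1)/(3*((s - 1)^2 - 4))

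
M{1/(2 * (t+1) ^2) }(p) (-pi * p+pi) /(2 * sin(pi * p) ) 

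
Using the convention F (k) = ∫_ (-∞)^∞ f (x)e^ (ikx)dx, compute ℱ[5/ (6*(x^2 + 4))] 5*pi*exp (-2*Abs (k))/12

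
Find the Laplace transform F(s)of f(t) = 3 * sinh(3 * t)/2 9/(2 * (s^2 - 9))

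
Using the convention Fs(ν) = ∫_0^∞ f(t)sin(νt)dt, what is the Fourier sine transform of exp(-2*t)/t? atan(ν/2)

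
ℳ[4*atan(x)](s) -2*pi*sec(pi*s/2) /s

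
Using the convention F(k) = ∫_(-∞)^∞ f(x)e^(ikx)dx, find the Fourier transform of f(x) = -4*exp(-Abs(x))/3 -8/(3*k^2 + 3)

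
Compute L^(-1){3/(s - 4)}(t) 3 * exp(4 * t)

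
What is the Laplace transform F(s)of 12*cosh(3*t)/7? 12*s/(7*(s^2-9))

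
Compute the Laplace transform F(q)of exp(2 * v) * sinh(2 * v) 2/(q * (q - 4))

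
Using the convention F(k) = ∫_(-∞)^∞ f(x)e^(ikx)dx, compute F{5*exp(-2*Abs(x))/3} 20/(3*(k^2+4))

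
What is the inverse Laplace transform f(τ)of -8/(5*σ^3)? -4*τ^2/5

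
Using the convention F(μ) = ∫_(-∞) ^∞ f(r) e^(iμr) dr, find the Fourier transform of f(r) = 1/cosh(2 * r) pi/(2 * cosh(pi * μ/4) ) 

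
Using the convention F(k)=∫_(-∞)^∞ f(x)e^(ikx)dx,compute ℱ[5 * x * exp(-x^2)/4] 5 * I * sqrt(pi) * k * exp(-k^2/4)/8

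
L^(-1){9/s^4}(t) 3 * t^3/2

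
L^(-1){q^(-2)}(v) v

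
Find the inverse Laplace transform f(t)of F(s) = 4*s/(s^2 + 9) 4*cos(3*t)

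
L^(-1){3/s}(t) 3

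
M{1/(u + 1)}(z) pi * csc(pi * z)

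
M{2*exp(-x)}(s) 2*gamma(s)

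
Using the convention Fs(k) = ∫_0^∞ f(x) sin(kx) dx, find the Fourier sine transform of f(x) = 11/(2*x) 11*pi/4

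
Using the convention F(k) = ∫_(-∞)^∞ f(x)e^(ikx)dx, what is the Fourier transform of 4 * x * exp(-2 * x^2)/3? sqrt(2) * I * sqrt(pi) * k * exp(-k^2/8)/6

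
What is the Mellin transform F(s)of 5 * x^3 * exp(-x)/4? 5 * gamma(s + 3)/4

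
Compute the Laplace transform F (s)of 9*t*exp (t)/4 9/ (4*(s - 1)^2)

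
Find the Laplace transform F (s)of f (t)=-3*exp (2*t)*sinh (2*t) -6/ (s*(s - 4))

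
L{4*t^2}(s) 8/s^3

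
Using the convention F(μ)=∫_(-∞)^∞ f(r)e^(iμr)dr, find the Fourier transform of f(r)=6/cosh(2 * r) 3 * pi/cosh(pi * μ/4)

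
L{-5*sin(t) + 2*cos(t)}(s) 2*s/(s^2 + 1) - 5/(s^2 + 1)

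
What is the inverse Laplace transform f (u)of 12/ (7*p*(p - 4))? 6*exp (2*u)*sinh (2*u)/7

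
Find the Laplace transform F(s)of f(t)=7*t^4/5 168/(5*s^5)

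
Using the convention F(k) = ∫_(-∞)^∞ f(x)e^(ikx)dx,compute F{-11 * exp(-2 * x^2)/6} -11 * sqrt(2) * sqrt(pi) * exp(-k^2/8)/12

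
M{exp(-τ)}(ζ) gamma(ζ)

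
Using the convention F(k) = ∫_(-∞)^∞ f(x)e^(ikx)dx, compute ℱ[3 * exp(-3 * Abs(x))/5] 18/(5 * (k^2+9))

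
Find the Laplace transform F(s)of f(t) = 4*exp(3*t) 4/(s - 3)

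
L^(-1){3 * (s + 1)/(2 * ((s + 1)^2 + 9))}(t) 3 * exp(-t) * cos(3 * t)/2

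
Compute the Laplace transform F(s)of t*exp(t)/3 1/(3*(s - 1)^2)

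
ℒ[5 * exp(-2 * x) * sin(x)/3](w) 5/(3 * ((w + 2)^2 + 1))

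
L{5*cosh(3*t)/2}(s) 5*s/(2*(s^2 - 9))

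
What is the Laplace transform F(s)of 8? 8/s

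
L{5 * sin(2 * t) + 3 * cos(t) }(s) 10/(s^2 + 4) + 3 * s/(s^2 + 1) 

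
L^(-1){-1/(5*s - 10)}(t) -exp(2*t)/5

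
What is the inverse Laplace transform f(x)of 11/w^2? 11 * x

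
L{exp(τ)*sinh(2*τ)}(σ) 2/((σ - 1)^2 - 4)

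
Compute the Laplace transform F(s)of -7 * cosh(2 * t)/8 -7 * s/(8 * s^2 - 32)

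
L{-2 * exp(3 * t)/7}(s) -2/(7 * s - 21)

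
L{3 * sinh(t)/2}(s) 3/(2 * (s^2 - 1))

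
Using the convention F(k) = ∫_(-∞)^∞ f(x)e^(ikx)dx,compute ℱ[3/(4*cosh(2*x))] 3*pi/(8*cosh(pi*k/4))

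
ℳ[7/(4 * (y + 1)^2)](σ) -7 * pi * (σ - 1)/(4 * sin(pi * σ))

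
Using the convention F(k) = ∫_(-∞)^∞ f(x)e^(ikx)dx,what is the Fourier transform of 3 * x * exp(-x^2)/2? 3 * I * sqrt(pi) * k * exp(-k^2/4)/4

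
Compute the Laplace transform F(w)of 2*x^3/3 4/w^4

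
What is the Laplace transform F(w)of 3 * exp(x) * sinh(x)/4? 3/(4 * w * (w - 2))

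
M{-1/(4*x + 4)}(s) -pi*csc(pi*s)/4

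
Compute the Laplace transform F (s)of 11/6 11/ (6*s)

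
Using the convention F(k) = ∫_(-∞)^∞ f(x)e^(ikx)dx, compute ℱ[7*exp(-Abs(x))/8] 7/(4*(k^2 + 1))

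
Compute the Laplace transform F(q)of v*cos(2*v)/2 (q^2 - 4)/(2*(q^2 + 4)^2)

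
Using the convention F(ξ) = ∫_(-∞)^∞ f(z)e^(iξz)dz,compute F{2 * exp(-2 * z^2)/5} sqrt(2) * sqrt(pi) * exp(-ξ^2/8)/5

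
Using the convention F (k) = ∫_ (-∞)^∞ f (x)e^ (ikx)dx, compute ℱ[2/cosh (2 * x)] pi/cosh (pi * k/4)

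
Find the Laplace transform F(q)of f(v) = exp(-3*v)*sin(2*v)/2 1/((q + 3)^2 + 4)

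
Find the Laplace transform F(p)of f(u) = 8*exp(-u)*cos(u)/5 8*(p + 1)/(5*((p + 1)^2 + 1))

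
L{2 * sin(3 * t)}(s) 6/(s^2 + 9)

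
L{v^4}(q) 24/q^5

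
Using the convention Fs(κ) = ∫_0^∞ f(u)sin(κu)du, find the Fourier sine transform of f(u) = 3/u 3 * pi/2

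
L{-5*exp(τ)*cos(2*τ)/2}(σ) 5*(1 - σ)/(2*((σ - 1)^2 + 4))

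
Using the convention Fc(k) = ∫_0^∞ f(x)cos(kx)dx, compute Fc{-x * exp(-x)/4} (k^2 - 1)/(4 * (k^2+1)^2)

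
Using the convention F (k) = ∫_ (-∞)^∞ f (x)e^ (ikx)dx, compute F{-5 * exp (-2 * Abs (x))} -20/ (k^2+4)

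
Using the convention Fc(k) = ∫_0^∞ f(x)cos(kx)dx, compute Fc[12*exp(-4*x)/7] 48/(7*(k^2 + 16))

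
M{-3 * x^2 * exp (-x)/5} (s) -3 * gamma (s + 2)/5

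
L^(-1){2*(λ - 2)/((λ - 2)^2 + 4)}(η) 2*exp(2*η)*cos(2*η)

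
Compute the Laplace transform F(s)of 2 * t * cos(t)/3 2 * (s^2 - 1)/(3 * (s^2 + 1)^2)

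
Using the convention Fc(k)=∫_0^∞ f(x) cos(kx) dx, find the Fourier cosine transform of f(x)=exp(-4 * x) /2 2/(k^2 + 16) 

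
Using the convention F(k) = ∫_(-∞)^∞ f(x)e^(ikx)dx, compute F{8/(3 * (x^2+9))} 8 * pi * exp(-3 * Abs(k))/9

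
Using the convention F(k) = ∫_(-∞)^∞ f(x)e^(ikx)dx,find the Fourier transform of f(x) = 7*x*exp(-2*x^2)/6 7*sqrt(2)*I*sqrt(pi)*k*exp(-k^2/8)/48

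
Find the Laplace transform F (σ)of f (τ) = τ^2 2/σ^3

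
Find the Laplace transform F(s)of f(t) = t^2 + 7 7/s + 2/s^3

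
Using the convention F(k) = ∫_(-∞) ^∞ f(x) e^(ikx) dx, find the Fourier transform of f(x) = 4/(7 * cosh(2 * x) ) 2 * pi/(7 * cosh(pi * k/4) ) 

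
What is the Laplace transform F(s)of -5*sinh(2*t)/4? -5/(2*s^2 - 8)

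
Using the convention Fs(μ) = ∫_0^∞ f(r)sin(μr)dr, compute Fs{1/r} pi/2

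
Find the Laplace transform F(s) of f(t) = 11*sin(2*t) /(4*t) 11*atan(2/s) /4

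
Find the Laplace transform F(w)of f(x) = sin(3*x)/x atan(3/w)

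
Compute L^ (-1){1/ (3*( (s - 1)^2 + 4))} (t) exp (t)*sin (2*t)/6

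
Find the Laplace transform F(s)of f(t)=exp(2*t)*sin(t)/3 1/(3*((s - 2)^2 + 1))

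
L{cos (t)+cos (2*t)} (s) s/ (s^2+4)+s/ (s^2+1)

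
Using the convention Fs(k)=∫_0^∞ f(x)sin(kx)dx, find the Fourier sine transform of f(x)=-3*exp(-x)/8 -3*k/(8*k^2 + 8)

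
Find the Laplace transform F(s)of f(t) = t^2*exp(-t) 2/(s + 1)^3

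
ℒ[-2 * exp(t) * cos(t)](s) 2 * (1 - s)/((s - 1)^2 + 1)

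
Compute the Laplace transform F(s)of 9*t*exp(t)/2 9/(2*(s - 1)^2)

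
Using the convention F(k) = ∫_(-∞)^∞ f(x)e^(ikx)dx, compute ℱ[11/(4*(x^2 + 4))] 11*pi*exp(-2*Abs(k))/8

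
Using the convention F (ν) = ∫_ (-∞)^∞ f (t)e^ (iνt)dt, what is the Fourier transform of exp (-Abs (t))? 2/ (ν^2 + 1)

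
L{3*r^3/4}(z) 9/(2*z^4)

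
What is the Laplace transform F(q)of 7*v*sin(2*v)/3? 28*q/(3*(q^2 + 4)^2)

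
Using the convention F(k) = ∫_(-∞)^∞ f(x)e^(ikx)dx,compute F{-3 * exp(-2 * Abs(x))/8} -3/(2 * k^2 + 8)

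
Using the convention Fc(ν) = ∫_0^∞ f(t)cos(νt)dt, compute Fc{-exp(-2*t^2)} -sqrt(2)*sqrt(pi)*exp(-ν^2/8)/4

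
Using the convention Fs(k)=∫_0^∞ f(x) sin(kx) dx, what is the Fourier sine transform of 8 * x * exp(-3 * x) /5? 48 * k/(5 * (k^2 + 9) ^2) 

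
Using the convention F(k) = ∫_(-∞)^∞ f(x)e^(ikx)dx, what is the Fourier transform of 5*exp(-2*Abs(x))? 20/(k^2 + 4)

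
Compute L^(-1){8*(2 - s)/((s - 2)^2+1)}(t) -8*exp(2*t)*cos(t)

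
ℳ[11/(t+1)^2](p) -11 * pi * (p - 1)/sin(pi * p)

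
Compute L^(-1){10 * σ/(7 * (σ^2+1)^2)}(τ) 5 * τ * sin(τ)/7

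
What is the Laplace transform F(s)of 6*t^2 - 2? 12/s^3 - 2/s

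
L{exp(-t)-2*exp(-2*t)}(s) 1/(s + 1)-2/(s + 2)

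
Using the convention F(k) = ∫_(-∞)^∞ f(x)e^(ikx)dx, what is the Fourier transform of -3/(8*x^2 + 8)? -3*pi*exp(-Abs(k))/8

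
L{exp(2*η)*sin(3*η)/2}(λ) 3/(2*((λ - 2)^2 + 9))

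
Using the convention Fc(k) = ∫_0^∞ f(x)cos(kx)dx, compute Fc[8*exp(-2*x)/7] 16/(7*(k^2 + 4))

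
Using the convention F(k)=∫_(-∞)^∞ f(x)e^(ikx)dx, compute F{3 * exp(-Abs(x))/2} 3/(k^2 + 1)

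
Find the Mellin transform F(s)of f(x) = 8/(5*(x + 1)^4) 4*gamma(s)*gamma(4 - s)/15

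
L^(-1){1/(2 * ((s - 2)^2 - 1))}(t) exp(2 * t) * sinh(t)/2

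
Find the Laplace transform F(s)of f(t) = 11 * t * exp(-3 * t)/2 11/(2 * (s+3)^2)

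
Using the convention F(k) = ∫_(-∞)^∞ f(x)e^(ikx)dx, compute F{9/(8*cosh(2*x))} 9*pi/(16*cosh(pi*k/4))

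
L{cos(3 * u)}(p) p/(p^2 + 9)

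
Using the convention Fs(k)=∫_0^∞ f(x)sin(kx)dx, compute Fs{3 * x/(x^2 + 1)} 3 * pi * exp(-k)/2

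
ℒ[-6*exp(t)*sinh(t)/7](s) -6/(7*s*(s - 2))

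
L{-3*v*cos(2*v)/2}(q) 3*(4 - q^2)/(2*(q^2 + 4)^2)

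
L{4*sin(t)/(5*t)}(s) 4*atan(1/s)/5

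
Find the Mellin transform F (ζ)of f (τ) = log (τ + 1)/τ -pi*csc (pi*ζ)/ (ζ - 1)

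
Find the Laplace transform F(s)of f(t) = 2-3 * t 2/s - 3/s^2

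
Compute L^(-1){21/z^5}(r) 7*r^4/8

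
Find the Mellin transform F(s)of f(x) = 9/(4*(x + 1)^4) 3*gamma(s)*gamma(4 - s)/8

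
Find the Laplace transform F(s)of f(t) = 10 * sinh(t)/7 10/(7 * (s^2 - 1))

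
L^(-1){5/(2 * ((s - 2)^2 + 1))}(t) 5 * exp(2 * t) * sin(t)/2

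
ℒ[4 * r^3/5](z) 24/(5 * z^4)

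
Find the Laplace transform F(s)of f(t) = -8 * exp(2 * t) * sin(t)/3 -8/(3 * (s - 2)^2+3)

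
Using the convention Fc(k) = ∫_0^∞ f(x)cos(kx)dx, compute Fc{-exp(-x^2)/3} -sqrt(pi) * exp(-k^2/4)/6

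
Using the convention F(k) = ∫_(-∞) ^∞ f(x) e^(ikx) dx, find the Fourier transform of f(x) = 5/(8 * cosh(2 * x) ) 5 * pi/(16 * cosh(pi * k/4) ) 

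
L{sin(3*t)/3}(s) 1/(s^2 + 9)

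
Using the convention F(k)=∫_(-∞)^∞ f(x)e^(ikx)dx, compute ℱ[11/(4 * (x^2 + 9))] 11 * pi * exp(-3 * Abs(k))/12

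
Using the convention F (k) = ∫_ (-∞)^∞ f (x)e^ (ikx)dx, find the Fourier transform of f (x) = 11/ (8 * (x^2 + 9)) 11 * pi * exp (-3 * Abs (k))/24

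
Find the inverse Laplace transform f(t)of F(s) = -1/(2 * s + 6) -exp(-3 * t)/2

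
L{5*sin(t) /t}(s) 5*atan(1/s) 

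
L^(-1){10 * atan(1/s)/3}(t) 10 * sin(t)/(3 * t)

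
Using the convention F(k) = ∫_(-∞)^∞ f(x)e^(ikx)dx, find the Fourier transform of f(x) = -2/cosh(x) -2*pi/cosh(pi*k/2)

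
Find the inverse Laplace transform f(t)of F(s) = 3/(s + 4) 3 * exp(-4 * t)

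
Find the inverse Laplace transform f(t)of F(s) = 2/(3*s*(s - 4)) exp(2*t)*sinh(2*t)/3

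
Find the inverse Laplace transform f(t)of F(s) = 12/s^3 6 * t^2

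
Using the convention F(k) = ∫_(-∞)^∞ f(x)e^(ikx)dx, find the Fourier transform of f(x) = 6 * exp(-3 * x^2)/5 2 * sqrt(3) * sqrt(pi) * exp(-k^2/12)/5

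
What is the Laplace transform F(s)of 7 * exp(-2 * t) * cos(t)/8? 7 * (s + 2)/(8 * ((s + 2)^2 + 1))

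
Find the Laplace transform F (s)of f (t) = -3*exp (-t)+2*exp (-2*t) 2/ (s+2)-3/ (s+1)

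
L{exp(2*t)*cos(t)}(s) (s - 2)/((s - 2)^2 + 1)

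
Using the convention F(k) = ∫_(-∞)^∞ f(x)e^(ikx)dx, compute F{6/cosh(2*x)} 3*pi/cosh(pi*k/4)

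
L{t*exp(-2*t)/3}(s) 1/(3*(s + 2)^2)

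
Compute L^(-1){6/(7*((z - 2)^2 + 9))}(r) 2*exp(2*r)*sin(3*r)/7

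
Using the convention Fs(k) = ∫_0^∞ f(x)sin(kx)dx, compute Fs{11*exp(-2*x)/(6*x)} 11*atan(k/2)/6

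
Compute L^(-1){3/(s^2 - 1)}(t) 3*sinh(t)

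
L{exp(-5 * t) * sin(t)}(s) 1/((s + 5)^2 + 1)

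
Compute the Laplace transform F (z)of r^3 6/z^4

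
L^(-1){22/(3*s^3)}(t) 11*t^2/3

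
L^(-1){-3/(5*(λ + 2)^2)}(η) -3*η*exp(-2*η)/5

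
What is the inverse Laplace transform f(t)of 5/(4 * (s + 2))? 5 * exp(-2 * t)/4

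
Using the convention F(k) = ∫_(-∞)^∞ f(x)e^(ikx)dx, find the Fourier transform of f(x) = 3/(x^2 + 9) pi*exp(-3*Abs(k))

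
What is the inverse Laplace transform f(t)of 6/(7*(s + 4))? 6*exp(-4*t)/7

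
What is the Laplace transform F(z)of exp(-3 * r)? 1/(z + 3)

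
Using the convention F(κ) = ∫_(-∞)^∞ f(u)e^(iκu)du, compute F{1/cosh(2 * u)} pi/(2 * cosh(pi * κ/4))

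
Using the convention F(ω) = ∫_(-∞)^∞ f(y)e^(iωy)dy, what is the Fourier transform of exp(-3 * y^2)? sqrt(3) * sqrt(pi) * exp(-ω^2/12)/3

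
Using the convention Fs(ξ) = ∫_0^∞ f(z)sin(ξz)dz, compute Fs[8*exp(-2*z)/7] 8*ξ/(7*(ξ^2 + 4))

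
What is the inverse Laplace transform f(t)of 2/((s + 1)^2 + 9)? 2 * exp(-t) * sin(3 * t)/3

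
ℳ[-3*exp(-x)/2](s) -3*gamma(s)/2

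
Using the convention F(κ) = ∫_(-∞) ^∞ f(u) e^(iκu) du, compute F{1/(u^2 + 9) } pi*exp(-3*Abs(κ) ) /3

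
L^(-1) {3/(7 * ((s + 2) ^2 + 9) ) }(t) exp(-2 * t) * sin(3 * t) /7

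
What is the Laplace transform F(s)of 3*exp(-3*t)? 3/(s + 3)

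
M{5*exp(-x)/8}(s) 5*gamma(s)/8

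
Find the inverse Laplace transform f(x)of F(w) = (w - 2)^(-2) x*exp(2*x)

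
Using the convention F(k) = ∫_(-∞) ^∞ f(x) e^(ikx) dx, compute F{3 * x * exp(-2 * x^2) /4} 3 * sqrt(2) * I * sqrt(pi) * k * exp(-k^2/8) /32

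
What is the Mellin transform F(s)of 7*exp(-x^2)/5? 7*gamma(s/2)/10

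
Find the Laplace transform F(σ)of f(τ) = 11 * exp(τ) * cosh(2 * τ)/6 11 * (σ - 1)/(6 * ((σ - 1)^2 - 4))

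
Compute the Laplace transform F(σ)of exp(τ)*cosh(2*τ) (σ - 1)/((σ - 1)^2 - 4)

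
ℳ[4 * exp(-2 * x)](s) 2^(2 - s) * gamma(s)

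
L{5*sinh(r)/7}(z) 5/(7*(z^2 - 1))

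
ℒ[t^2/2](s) s^(-3)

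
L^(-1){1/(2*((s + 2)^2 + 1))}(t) exp(-2*t)*sin(t)/2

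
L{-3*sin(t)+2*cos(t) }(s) 2*s/(s^2+1) - 3/(s^2+1) 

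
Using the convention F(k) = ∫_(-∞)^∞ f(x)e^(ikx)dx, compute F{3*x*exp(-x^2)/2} 3*I*sqrt(pi)*k*exp(-k^2/4)/4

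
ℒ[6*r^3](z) 36/z^4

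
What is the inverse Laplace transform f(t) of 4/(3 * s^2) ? 4 * t/3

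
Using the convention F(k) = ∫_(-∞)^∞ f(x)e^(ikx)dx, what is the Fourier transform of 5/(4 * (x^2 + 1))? 5 * pi * exp(-Abs(k))/4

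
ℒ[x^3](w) 6/w^4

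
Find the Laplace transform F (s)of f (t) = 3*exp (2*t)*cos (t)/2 3*(s - 2)/ (2*( (s - 2)^2 + 1))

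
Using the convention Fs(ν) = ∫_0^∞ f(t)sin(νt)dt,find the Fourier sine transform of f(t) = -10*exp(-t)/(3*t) -10*atan(ν)/3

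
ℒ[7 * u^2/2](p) 7/p^3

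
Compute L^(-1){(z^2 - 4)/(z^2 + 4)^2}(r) r*cos(2*r)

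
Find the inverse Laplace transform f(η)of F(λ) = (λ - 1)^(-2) η * exp(η)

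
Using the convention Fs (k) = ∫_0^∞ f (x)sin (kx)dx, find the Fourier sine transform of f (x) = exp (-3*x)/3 k/ (3*(k^2 + 9))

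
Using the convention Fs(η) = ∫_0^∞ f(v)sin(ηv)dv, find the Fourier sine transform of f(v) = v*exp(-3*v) 6*η/(η^2 + 9)^2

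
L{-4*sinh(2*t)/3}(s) -8/(3*s^2-12)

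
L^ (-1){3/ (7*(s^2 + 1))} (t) 3*sin (t)/7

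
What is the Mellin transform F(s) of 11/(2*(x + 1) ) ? 11*pi*csc(pi*s) /2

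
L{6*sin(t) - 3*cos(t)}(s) 6/(s^2 + 1) - 3*s/(s^2 + 1)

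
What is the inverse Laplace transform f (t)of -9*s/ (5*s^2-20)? -9*cosh (2*t)/5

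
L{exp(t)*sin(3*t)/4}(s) 3/(4*((s - 1)^2+9))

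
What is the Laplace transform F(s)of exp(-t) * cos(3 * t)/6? (s+1)/(6 * ((s+1)^2+9))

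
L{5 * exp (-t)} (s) 5/ (s + 1)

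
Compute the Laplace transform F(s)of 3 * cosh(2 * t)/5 3 * s/(5 * (s^2-4))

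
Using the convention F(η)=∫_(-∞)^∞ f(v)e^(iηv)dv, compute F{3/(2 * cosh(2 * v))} 3 * pi/(4 * cosh(pi * η/4))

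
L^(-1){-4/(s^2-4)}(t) -2*sinh(2*t)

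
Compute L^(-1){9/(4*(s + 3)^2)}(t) 9*t*exp(-3*t)/4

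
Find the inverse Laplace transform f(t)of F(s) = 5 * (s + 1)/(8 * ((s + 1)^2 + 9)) 5 * exp(-t) * cos(3 * t)/8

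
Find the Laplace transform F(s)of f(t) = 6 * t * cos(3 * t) 6 * (s^2 - 9)/(s^2 + 9)^2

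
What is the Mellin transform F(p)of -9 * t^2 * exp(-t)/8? -9 * gamma(p + 2)/8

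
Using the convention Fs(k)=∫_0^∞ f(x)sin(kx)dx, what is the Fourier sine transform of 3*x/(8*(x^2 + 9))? 3*pi*exp(-3*k)/16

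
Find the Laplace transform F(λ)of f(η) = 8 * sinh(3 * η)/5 24/(5 * (λ^2-9))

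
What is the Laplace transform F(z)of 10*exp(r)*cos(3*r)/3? 10*(z - 1)/(3*((z - 1)^2 + 9))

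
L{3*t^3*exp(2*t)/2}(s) 9/(s - 2)^4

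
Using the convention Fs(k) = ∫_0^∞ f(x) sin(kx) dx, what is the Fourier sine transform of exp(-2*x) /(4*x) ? atan(k/2) /4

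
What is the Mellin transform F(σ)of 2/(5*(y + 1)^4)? gamma(σ)*gamma(4 - σ)/15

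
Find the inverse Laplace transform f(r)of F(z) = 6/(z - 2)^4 r^3 * exp(2 * r)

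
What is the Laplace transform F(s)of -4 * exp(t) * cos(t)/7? 4 * (1 - s)/(7 * ((s - 1)^2+1))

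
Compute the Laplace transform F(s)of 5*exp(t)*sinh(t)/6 5/(6*s*(s - 2))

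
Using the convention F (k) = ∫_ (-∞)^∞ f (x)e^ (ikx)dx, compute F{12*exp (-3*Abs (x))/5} 72/ (5*(k^2 + 9))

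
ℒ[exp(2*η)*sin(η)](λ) 1/((λ - 2)^2 + 1)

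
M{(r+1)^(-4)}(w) gamma(w)*gamma(4 - w)/6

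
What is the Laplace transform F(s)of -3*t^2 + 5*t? 5/s^2-6/s^3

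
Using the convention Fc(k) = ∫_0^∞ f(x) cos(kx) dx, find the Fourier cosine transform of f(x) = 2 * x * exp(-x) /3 2 * (1 - k^2) /(3 * (k^2 + 1) ^2) 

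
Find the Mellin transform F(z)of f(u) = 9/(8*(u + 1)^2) -9*pi*(z - 1)/(8*sin(pi*z))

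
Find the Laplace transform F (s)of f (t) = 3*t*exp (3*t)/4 3/ (4*(s - 3)^2)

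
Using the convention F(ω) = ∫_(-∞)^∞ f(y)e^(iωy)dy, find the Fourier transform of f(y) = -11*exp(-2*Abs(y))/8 -11/(2*ω^2+8)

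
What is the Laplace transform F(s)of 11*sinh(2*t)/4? 11/(2*(s^2 - 4))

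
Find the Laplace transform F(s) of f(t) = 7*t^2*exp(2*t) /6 7/(3*(s - 2) ^3) 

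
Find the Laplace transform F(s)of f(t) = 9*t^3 54/s^4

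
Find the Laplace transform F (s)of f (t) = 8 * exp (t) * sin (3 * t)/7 24/ (7 * ( (s - 1)^2 + 9))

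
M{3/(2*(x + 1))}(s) 3*pi*csc(pi*s)/2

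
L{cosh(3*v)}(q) q/(q^2 - 9)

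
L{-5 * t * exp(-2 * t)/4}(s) -5/(4 * (s+2)^2)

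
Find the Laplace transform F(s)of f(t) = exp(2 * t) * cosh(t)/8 (s - 2)/(8 * ((s - 2)^2-1))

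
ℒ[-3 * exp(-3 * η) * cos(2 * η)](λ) 3 * (-λ - 3)/((λ+3)^2+4)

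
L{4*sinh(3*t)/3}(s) 4/(s^2 - 9)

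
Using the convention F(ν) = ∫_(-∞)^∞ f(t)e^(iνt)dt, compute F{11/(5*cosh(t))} 11*pi/(5*cosh(pi*ν/2))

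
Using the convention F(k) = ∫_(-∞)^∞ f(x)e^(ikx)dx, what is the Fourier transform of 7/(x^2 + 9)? 7 * pi * exp(-3 * Abs(k))/3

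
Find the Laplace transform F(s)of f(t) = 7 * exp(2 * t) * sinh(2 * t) 14/(s * (s - 4))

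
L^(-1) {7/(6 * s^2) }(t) 7 * t/6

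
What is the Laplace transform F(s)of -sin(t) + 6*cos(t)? 6*s/(s^2 + 1) - 1/(s^2 + 1)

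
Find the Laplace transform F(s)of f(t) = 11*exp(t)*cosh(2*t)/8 11*(s - 1)/(8*((s - 1)^2 - 4))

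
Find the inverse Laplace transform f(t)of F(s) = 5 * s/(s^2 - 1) 5 * cosh(t)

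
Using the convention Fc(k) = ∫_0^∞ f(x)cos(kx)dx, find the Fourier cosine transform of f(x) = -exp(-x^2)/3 -sqrt(pi) * exp(-k^2/4)/6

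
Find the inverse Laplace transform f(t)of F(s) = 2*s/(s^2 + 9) 2*cos(3*t)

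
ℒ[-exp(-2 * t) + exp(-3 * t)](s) 1/(s + 3)-1/(s + 2)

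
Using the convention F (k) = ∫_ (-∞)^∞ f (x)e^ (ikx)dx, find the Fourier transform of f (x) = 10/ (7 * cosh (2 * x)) 5 * pi/ (7 * cosh (pi * k/4))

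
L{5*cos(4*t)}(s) 5*s/(s^2 + 16)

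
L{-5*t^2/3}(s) -10/(3*s^3)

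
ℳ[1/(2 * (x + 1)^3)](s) pi * (s - 2) * (s - 1)/(4 * sin(pi * s))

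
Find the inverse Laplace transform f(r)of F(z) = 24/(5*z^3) 12*r^2/5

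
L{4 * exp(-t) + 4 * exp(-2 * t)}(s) 4/(s + 1) + 4/(s + 2)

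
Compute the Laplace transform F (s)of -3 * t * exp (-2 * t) -3/ (s + 2)^2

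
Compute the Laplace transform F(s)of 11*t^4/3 88/s^5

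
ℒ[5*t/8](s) 5/(8*s^2)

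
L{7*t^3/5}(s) 42/(5*s^4)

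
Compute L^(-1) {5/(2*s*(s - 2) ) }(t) 5*exp(t)*sinh(t) /2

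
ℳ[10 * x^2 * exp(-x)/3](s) 10 * gamma(s + 2)/3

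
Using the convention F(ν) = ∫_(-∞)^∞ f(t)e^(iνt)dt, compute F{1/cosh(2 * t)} pi/(2 * cosh(pi * ν/4))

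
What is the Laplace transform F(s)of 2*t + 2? 2/s + 2/s^2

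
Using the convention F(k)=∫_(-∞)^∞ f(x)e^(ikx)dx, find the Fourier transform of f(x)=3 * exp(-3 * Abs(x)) 18/(k^2 + 9)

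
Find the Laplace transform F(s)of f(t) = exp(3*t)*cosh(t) (s - 3)/((s - 3)^2 - 1)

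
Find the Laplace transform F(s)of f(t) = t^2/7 2/(7 * s^3)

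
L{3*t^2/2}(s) 3/s^3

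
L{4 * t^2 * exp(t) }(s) 8/(s - 1) ^3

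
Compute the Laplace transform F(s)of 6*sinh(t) 6/(s^2 - 1)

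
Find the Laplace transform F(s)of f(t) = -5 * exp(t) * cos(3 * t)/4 5 * (1 - s)/(4 * ((s - 1)^2 + 9))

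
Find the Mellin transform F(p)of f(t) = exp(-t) gamma(p)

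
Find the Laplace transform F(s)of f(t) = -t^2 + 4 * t 4/s^2 - 2/s^3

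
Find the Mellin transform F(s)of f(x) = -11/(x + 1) -11 * pi * csc(pi * s)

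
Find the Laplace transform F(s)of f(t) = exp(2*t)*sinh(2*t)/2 1/(s*(s - 4))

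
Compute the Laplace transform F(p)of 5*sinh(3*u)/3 5/(p^2 - 9)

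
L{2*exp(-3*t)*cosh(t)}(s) 2*(s + 3)/((s + 3)^2 - 1)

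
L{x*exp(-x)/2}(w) 1/(2*(w + 1)^2)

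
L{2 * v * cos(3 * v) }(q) 2 * (q^2 - 9) /(q^2+9) ^2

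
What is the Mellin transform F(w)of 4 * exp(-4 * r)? 2^(2 - 2 * w) * gamma(w)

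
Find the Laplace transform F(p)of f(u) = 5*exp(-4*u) 5/(p + 4)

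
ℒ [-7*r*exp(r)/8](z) -7/(8*(z - 1)^2)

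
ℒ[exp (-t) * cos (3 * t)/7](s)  (s + 1)/ (7 * ( (s + 1)^2 + 9))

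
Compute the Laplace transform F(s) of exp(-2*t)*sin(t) 1/((s + 2) ^2 + 1) 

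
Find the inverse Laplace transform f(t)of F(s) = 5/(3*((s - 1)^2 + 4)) 5*exp(t)*sin(2*t)/6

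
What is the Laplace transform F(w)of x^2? 2/w^3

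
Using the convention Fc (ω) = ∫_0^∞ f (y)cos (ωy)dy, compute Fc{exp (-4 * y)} 4/ (ω^2 + 16)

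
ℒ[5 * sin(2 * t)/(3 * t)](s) 5 * atan(2/s)/3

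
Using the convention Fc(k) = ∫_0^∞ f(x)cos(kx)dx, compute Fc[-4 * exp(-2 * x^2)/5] -sqrt(2) * sqrt(pi) * exp(-k^2/8)/5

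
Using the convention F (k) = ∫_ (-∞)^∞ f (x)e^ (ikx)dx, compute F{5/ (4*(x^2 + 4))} 5*pi*exp (-2*Abs (k))/8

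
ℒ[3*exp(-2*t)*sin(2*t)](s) 6/((s + 2)^2 + 4)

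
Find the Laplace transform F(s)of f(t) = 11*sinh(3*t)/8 33/(8*(s^2 - 9))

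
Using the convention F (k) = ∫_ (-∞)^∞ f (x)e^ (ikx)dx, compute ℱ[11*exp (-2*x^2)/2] 11*sqrt (2)*sqrt (pi)*exp (-k^2/8)/4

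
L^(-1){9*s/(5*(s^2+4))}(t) 9*cos(2*t)/5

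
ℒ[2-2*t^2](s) 2/s - 4/s^3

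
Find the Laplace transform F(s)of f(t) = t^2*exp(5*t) 2/(s - 5)^3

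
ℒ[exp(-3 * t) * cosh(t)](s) (s + 3)/((s + 3)^2-1)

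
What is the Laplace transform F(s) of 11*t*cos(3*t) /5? 11*(s^2 - 9) /(5*(s^2 + 9) ^2) 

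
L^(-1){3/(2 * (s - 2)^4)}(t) t^3 * exp(2 * t)/4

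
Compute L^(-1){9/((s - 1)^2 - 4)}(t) 9*exp(t)*sinh(2*t)/2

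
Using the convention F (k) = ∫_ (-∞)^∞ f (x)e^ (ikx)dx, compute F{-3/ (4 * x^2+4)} -3 * pi * exp (-Abs (k))/4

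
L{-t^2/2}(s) -1/s^3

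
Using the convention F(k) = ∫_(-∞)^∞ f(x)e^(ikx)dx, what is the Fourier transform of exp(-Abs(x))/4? 1/(2 * (k^2 + 1))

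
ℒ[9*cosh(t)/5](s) 9*s/(5*(s^2 - 1))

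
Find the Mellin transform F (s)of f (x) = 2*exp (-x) 2*gamma (s)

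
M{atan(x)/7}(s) -pi*sec(pi*s/2)/(14*s)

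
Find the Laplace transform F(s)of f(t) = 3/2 3/(2 * s)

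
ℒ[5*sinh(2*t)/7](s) 10/(7*(s^2 - 4))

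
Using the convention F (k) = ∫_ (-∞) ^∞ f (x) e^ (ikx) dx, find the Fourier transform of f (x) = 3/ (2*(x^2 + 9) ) pi*exp (-3*Abs (k) ) /2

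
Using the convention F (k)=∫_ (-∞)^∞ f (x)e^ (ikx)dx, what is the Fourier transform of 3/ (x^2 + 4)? 3 * pi * exp (-2 * Abs (k))/2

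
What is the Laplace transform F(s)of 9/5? 9/(5 * s)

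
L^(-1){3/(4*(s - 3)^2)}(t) 3*t*exp(3*t)/4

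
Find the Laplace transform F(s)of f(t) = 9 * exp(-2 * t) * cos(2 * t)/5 9 * (s + 2)/(5 * ((s + 2)^2 + 4))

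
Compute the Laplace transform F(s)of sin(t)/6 1/(6 * (s^2 + 1))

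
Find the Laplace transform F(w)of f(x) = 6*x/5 6/(5*w^2)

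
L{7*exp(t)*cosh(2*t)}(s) 7*(s - 1)/((s - 1)^2 - 4)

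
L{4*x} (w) 4/w^2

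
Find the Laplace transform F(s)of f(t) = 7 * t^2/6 7/(3 * s^3)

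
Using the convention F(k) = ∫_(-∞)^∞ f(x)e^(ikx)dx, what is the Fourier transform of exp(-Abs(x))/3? 2/(3*(k^2 + 1))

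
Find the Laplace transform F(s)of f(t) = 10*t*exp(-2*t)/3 10/(3*(s + 2)^2)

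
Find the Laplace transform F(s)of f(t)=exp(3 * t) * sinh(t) 1/((s - 3)^2 - 1)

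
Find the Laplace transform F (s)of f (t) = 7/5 7/ (5*s)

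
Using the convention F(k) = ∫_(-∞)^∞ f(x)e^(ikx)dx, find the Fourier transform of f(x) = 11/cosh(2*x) 11*pi/(2*cosh(pi*k/4))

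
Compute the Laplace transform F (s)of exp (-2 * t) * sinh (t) 1/ ( (s+2)^2 - 1)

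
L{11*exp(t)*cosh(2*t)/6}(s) 11*(s - 1)/(6*((s - 1)^2 - 4))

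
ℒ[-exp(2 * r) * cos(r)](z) (2 - z)/((z - 2)^2 + 1)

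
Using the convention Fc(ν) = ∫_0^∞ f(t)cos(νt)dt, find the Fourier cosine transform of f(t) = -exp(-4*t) -4/(ν^2 + 16)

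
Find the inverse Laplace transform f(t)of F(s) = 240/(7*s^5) 10*t^4/7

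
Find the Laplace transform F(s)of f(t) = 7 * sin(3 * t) 21/(s^2 + 9)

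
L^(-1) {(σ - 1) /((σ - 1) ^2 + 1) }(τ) exp(τ)*cos(τ) 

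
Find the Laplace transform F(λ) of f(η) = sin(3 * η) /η atan(3/λ) 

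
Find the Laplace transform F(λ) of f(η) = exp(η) 1/(λ - 1) 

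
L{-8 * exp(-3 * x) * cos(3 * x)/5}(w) 8 * (-w - 3)/(5 * ((w+3)^2+9))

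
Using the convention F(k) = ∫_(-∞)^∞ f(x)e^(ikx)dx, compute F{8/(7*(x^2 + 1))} 8*pi*exp(-Abs(k))/7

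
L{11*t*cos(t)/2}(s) 11*(s^2 - 1)/(2*(s^2+1)^2)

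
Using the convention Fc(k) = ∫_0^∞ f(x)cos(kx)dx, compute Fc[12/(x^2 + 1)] 6 * pi * exp(-k)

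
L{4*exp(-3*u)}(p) 4/(p+3)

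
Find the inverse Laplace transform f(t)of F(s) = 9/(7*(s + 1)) 9*exp(-t)/7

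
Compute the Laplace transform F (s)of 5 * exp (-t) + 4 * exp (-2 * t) 5/ (s + 1) + 4/ (s + 2)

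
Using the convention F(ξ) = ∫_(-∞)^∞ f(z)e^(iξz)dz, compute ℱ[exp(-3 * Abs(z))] 6/(ξ^2 + 9)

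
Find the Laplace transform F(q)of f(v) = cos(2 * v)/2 q/(2 * (q^2 + 4))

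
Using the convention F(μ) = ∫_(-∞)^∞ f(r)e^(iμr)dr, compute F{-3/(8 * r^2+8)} -3 * pi * exp(-Abs(μ))/8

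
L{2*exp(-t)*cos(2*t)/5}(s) 2*(s + 1)/(5*((s + 1)^2 + 4))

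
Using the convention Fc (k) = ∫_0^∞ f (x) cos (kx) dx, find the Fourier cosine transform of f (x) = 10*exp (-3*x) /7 30/ (7*(k^2 + 9) ) 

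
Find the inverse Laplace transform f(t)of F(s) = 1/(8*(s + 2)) exp(-2*t)/8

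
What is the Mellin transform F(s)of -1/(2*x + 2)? -pi*csc(pi*s)/2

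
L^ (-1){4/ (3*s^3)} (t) 2*t^2/3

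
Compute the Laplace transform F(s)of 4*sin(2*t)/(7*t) 4*atan(2/s)/7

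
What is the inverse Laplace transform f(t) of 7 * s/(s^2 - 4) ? 7 * cosh(2 * t) 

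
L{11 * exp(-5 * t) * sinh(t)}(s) 11/((s + 5)^2 - 1)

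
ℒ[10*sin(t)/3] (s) 10/(3*(s^2 + 1))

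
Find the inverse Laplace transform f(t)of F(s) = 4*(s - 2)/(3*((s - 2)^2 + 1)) 4*exp(2*t)*cos(t)/3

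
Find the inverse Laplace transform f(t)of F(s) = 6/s 6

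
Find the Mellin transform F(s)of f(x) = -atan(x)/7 pi*sec(pi*s/2)/(14*s)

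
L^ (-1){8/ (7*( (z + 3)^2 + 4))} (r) 4*exp (-3*r)*sin (2*r)/7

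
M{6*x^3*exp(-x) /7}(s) 6*gamma(s + 3) /7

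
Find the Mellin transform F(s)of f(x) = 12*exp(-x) 12*gamma(s)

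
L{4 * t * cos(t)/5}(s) 4 * (s^2 - 1)/(5 * (s^2 + 1)^2)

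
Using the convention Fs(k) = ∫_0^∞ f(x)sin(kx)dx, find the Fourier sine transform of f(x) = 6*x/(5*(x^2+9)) 3*pi*exp(-3*k)/5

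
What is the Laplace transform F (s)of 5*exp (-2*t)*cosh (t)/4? 5*(s + 2)/ (4*( (s + 2)^2 - 1))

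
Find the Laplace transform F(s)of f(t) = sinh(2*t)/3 2/(3*(s^2 - 4))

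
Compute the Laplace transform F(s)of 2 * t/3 2/(3 * s^2)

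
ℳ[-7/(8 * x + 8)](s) -7 * pi * csc(pi * s)/8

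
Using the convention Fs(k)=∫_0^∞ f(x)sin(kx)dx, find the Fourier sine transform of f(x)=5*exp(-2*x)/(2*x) 5*atan(k/2)/2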